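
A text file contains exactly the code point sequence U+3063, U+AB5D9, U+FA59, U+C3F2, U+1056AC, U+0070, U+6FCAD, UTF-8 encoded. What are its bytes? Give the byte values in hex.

U+3063: 3-byte form → E3 81 A3.
U+AB5D9: 4-byte form → F2 AB 97 99.
U+FA59: 3-byte form → EF A9 99.
U+C3F2: 3-byte form → EC 8F B2.
U+1056AC: 4-byte form → F4 85 9A AC.
U+0070: 1-byte form → 70.
U+6FCAD: 4-byte form → F1 AF B2 AD.
Concatenated (22 bytes): E3 81 A3 F2 AB 97 99 EF A9 99 EC 8F B2 F4 85 9A AC 70 F1 AF B2 AD.

E3 81 A3 F2 AB 97 99 EF A9 99 EC 8F B2 F4 85 9A AC 70 F1 AF B2 AD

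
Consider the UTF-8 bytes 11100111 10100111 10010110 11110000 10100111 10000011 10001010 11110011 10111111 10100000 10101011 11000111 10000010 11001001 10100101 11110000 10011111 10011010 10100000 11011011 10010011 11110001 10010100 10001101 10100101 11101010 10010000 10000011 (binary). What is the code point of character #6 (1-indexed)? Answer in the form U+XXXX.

Offset 0: leading byte 0xE7 = 11100111 → 3-byte char #1 = E7 A7 96.
Offset 3: leading byte 0xF0 = 11110000 → 4-byte char #2 = F0 A7 83 8A.
Offset 7: leading byte 0xF3 = 11110011 → 4-byte char #3 = F3 BF A0 AB.
Offset 11: leading byte 0xC7 = 11000111 → 2-byte char #4 = C7 82.
Offset 13: leading byte 0xC9 = 11001001 → 2-byte char #5 = C9 A5.
Offset 15: leading byte 0xF0 = 11110000 → 4-byte char #6 = F0 9F 9A A0.
Leading byte 0xF0 = 11110000 matches 11110xxx → 4-byte sequence.
Byte 1: 0xF0 = 11110000, payload 000 (3 bits).
Byte 2: 0x9F = 10011111 (10xxxxxx ✓), payload 011111.
Byte 3: 0x9A = 10011010 (10xxxxxx ✓), payload 011010.
Byte 4: 0xA0 = 10100000 (10xxxxxx ✓), payload 100000.
Concatenate: 000011111011010100000 = 0x1F6A0 (21 bits → U+1F6A0).

U+1F6A0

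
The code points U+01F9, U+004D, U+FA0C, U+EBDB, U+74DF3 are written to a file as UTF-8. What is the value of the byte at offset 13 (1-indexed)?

0xB3

1-indexed offset 13 is 0-indexed offset 12.
U+01F9 → 2-byte form C7 B9 at offsets 0–1.
U+004D → 1-byte form 4D at offsets 2–2.
U+FA0C → 3-byte form EF A8 8C at offsets 3–5.
U+EBDB → 3-byte form EE AF 9B at offsets 6–8.
U+74DF3 → 4-byte form F1 B4 B7 B3 at offsets 9–12.
Offset 12 falls in char 5's range; it's byte 4 of F1 B4 B7 B3 = 0xB3.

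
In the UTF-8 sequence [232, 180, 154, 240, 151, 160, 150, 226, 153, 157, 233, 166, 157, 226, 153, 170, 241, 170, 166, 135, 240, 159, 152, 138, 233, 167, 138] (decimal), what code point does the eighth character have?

Offset 0: leading byte 0xE8 = 11101000 → 3-byte char #1 = E8 B4 9A.
Offset 3: leading byte 0xF0 = 11110000 → 4-byte char #2 = F0 97 A0 96.
Offset 7: leading byte 0xE2 = 11100010 → 3-byte char #3 = E2 99 9D.
Offset 10: leading byte 0xE9 = 11101001 → 3-byte char #4 = E9 A6 9D.
Offset 13: leading byte 0xE2 = 11100010 → 3-byte char #5 = E2 99 AA.
Offset 16: leading byte 0xF1 = 11110001 → 4-byte char #6 = F1 AA A6 87.
Offset 20: leading byte 0xF0 = 11110000 → 4-byte char #7 = F0 9F 98 8A.
Offset 24: leading byte 0xE9 = 11101001 → 3-byte char #8 = E9 A7 8A.
Leading byte 0xE9 = 11101001 matches 1110xxxx → 3-byte sequence.
Byte 1: 0xE9 = 11101001, payload 1001 (4 bits).
Byte 2: 0xA7 = 10100111 (10xxxxxx ✓), payload 100111.
Byte 3: 0x8A = 10001010 (10xxxxxx ✓), payload 001010.
Concatenate: 1001100111001010 = 0x99CA (16 bits → U+99CA).

U+99CA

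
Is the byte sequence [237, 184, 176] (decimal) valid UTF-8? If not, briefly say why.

Structurally a 3-byte sequence; payload = 0xDE30.
But 0xDE30 is in U+D800–U+DFFF, the surrogate range. Surrogates are not Unicode scalar values and are forbidden in UTF-8.

invalid (encodes a surrogate (U+D800–U+DFFF))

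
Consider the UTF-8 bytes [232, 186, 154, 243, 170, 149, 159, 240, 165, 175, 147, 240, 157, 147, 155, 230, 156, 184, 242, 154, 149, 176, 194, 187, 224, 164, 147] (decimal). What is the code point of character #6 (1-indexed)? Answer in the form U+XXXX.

Offset 0: leading byte 0xE8 = 11101000 → 3-byte char #1 = E8 BA 9A.
Offset 3: leading byte 0xF3 = 11110011 → 4-byte char #2 = F3 AA 95 9F.
Offset 7: leading byte 0xF0 = 11110000 → 4-byte char #3 = F0 A5 AF 93.
Offset 11: leading byte 0xF0 = 11110000 → 4-byte char #4 = F0 9D 93 9B.
Offset 15: leading byte 0xE6 = 11100110 → 3-byte char #5 = E6 9C B8.
Offset 18: leading byte 0xF2 = 11110010 → 4-byte char #6 = F2 9A 95 B0.
Leading byte 0xF2 = 11110010 matches 11110xxx → 4-byte sequence.
Byte 1: 0xF2 = 11110010, payload 010 (3 bits).
Byte 2: 0x9A = 10011010 (10xxxxxx ✓), payload 011010.
Byte 3: 0x95 = 10010101 (10xxxxxx ✓), payload 010101.
Byte 4: 0xB0 = 10110000 (10xxxxxx ✓), payload 110000.
Concatenate: 010011010010101110000 = 0x9A570 (21 bits → U+9A570).

U+9A570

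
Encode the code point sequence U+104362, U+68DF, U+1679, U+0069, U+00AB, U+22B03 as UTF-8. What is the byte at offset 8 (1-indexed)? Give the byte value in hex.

0xE1

1-indexed offset 8 is 0-indexed offset 7.
U+104362 → 4-byte form F4 84 8D A2 at offsets 0–3.
U+68DF → 3-byte form E6 A3 9F at offsets 4–6.
U+1679 → 3-byte form E1 99 B9 at offsets 7–9.
Offset 7 falls in char 3's range; it's byte 1 of E1 99 B9 = 0xE1.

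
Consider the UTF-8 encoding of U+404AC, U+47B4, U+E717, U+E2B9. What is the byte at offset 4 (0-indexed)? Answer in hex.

U+404AC → 4-byte form F1 80 92 AC at offsets 0–3.
U+47B4 → 3-byte form E4 9E B4 at offsets 4–6.
Offset 4 falls in char 2's range; it's byte 1 of E4 9E B4 = 0xE4.

0xE4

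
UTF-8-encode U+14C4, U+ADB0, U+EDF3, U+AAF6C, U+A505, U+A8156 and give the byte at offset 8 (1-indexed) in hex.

1-indexed offset 8 is 0-indexed offset 7.
U+14C4 → 3-byte form E1 93 84 at offsets 0–2.
U+ADB0 → 3-byte form EA B6 B0 at offsets 3–5.
U+EDF3 → 3-byte form EE B7 B3 at offsets 6–8.
Offset 7 falls in char 3's range; it's byte 2 of EE B7 B3 = 0xB7.

0xB7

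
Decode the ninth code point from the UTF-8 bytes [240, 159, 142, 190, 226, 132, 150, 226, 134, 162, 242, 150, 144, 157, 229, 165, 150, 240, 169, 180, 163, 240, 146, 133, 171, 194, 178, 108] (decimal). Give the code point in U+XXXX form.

U+006C

Offset 0: leading byte 0xF0 = 11110000 → 4-byte char #1 = F0 9F 8E BE.
Offset 4: leading byte 0xE2 = 11100010 → 3-byte char #2 = E2 84 96.
Offset 7: leading byte 0xE2 = 11100010 → 3-byte char #3 = E2 86 A2.
Offset 10: leading byte 0xF2 = 11110010 → 4-byte char #4 = F2 96 90 9D.
Offset 14: leading byte 0xE5 = 11100101 → 3-byte char #5 = E5 A5 96.
Offset 17: leading byte 0xF0 = 11110000 → 4-byte char #6 = F0 A9 B4 A3.
Offset 21: leading byte 0xF0 = 11110000 → 4-byte char #7 = F0 92 85 AB.
Offset 25: leading byte 0xC2 = 11000010 → 2-byte char #8 = C2 B2.
Offset 27: leading byte 0x6C = 01101100 → 1-byte char #9 = 6C.
Leading byte 0x6C = 01101100 matches 0xxxxxxx → 1-byte sequence.
Byte 1: 0x6C = 01101100, payload 1101100 (7 bits).
Concatenate: 1101100 = 0x6C (7 bits → U+006C).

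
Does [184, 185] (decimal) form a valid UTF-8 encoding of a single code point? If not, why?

invalid (continuation byte with no leading byte)

Byte 0xB8 = 10111000 has the form 10xxxxxx — a continuation byte — but there is no preceding leading byte.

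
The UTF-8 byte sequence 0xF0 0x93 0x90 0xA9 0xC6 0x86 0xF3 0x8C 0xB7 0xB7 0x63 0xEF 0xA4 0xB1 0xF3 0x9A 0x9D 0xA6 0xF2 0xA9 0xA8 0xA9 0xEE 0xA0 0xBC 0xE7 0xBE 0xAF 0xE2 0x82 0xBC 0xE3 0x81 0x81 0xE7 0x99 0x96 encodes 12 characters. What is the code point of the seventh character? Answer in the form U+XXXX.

Offset 0: leading byte 0xF0 = 11110000 → 4-byte char #1 = F0 93 90 A9.
Offset 4: leading byte 0xC6 = 11000110 → 2-byte char #2 = C6 86.
Offset 6: leading byte 0xF3 = 11110011 → 4-byte char #3 = F3 8C B7 B7.
Offset 10: leading byte 0x63 = 01100011 → 1-byte char #4 = 63.
Offset 11: leading byte 0xEF = 11101111 → 3-byte char #5 = EF A4 B1.
Offset 14: leading byte 0xF3 = 11110011 → 4-byte char #6 = F3 9A 9D A6.
Offset 18: leading byte 0xF2 = 11110010 → 4-byte char #7 = F2 A9 A8 A9.
Leading byte 0xF2 = 11110010 matches 11110xxx → 4-byte sequence.
Byte 1: 0xF2 = 11110010, payload 010 (3 bits).
Byte 2: 0xA9 = 10101001 (10xxxxxx ✓), payload 101001.
Byte 3: 0xA8 = 10101000 (10xxxxxx ✓), payload 101000.
Byte 4: 0xA9 = 10101001 (10xxxxxx ✓), payload 101001.
Concatenate: 010101001101000101001 = 0xA9A29 (21 bits → U+A9A29).

U+A9A29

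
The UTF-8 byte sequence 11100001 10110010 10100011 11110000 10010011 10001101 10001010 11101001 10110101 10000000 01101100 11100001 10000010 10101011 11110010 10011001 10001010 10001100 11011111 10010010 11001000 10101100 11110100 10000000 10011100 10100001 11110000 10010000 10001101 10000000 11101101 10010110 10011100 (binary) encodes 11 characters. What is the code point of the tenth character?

U+10340

Offset 0: leading byte 0xE1 = 11100001 → 3-byte char #1 = E1 B2 A3.
Offset 3: leading byte 0xF0 = 11110000 → 4-byte char #2 = F0 93 8D 8A.
Offset 7: leading byte 0xE9 = 11101001 → 3-byte char #3 = E9 B5 80.
Offset 10: leading byte 0x6C = 01101100 → 1-byte char #4 = 6C.
Offset 11: leading byte 0xE1 = 11100001 → 3-byte char #5 = E1 82 AB.
Offset 14: leading byte 0xF2 = 11110010 → 4-byte char #6 = F2 99 8A 8C.
Offset 18: leading byte 0xDF = 11011111 → 2-byte char #7 = DF 92.
Offset 20: leading byte 0xC8 = 11001000 → 2-byte char #8 = C8 AC.
Offset 22: leading byte 0xF4 = 11110100 → 4-byte char #9 = F4 80 9C A1.
Offset 26: leading byte 0xF0 = 11110000 → 4-byte char #10 = F0 90 8D 80.
Leading byte 0xF0 = 11110000 matches 11110xxx → 4-byte sequence.
Byte 1: 0xF0 = 11110000, payload 000 (3 bits).
Byte 2: 0x90 = 10010000 (10xxxxxx ✓), payload 010000.
Byte 3: 0x8D = 10001101 (10xxxxxx ✓), payload 001101.
Byte 4: 0x80 = 10000000 (10xxxxxx ✓), payload 000000.
Concatenate: 000010000001101000000 = 0x10340 (21 bits → U+10340).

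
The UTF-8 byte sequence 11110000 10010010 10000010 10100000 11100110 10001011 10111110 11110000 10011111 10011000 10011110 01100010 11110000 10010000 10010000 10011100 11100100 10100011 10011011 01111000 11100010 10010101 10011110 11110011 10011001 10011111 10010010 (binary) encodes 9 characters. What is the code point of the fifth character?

Offset 0: leading byte 0xF0 = 11110000 → 4-byte char #1 = F0 92 82 A0.
Offset 4: leading byte 0xE6 = 11100110 → 3-byte char #2 = E6 8B BE.
Offset 7: leading byte 0xF0 = 11110000 → 4-byte char #3 = F0 9F 98 9E.
Offset 11: leading byte 0x62 = 01100010 → 1-byte char #4 = 62.
Offset 12: leading byte 0xF0 = 11110000 → 4-byte char #5 = F0 90 90 9C.
Leading byte 0xF0 = 11110000 matches 11110xxx → 4-byte sequence.
Byte 1: 0xF0 = 11110000, payload 000 (3 bits).
Byte 2: 0x90 = 10010000 (10xxxxxx ✓), payload 010000.
Byte 3: 0x90 = 10010000 (10xxxxxx ✓), payload 010000.
Byte 4: 0x9C = 10011100 (10xxxxxx ✓), payload 011100.
Concatenate: 000010000010000011100 = 0x1041C (21 bits → U+1041C).

U+1041C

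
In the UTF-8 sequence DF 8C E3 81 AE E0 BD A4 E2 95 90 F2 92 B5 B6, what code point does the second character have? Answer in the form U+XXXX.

U+306E

Offset 0: leading byte 0xDF = 11011111 → 2-byte char #1 = DF 8C.
Offset 2: leading byte 0xE3 = 11100011 → 3-byte char #2 = E3 81 AE.
Leading byte 0xE3 = 11100011 matches 1110xxxx → 3-byte sequence.
Byte 1: 0xE3 = 11100011, payload 0011 (4 bits).
Byte 2: 0x81 = 10000001 (10xxxxxx ✓), payload 000001.
Byte 3: 0xAE = 10101110 (10xxxxxx ✓), payload 101110.
Concatenate: 0011000001101110 = 0x306E (16 bits → U+306E).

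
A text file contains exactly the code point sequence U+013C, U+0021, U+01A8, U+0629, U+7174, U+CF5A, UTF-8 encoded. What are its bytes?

U+013C: 2-byte form → C4 BC.
U+0021: 1-byte form → 21.
U+01A8: 2-byte form → C6 A8.
U+0629: 2-byte form → D8 A9.
U+7174: 3-byte form → E7 85 B4.
U+CF5A: 3-byte form → EC BD 9A.
Concatenated (13 bytes): C4 BC 21 C6 A8 D8 A9 E7 85 B4 EC BD 9A.

C4 BC 21 C6 A8 D8 A9 E7 85 B4 EC BD 9A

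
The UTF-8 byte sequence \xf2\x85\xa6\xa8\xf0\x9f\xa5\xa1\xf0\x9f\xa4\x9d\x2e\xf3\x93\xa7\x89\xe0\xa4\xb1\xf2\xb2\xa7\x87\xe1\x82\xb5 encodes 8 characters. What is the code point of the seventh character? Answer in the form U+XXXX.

Offset 0: leading byte 0xF2 = 11110010 → 4-byte char #1 = F2 85 A6 A8.
Offset 4: leading byte 0xF0 = 11110000 → 4-byte char #2 = F0 9F A5 A1.
Offset 8: leading byte 0xF0 = 11110000 → 4-byte char #3 = F0 9F A4 9D.
Offset 12: leading byte 0x2E = 00101110 → 1-byte char #4 = 2E.
Offset 13: leading byte 0xF3 = 11110011 → 4-byte char #5 = F3 93 A7 89.
Offset 17: leading byte 0xE0 = 11100000 → 3-byte char #6 = E0 A4 B1.
Offset 20: leading byte 0xF2 = 11110010 → 4-byte char #7 = F2 B2 A7 87.
Leading byte 0xF2 = 11110010 matches 11110xxx → 4-byte sequence.
Byte 1: 0xF2 = 11110010, payload 010 (3 bits).
Byte 2: 0xB2 = 10110010 (10xxxxxx ✓), payload 110010.
Byte 3: 0xA7 = 10100111 (10xxxxxx ✓), payload 100111.
Byte 4: 0x87 = 10000111 (10xxxxxx ✓), payload 000111.
Concatenate: 010110010100111000111 = 0xB29C7 (21 bits → U+B29C7).

U+B29C7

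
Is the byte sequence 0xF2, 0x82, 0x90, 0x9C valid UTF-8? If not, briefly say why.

valid

Leading byte 0xF2 = 11110010 → 4-byte form.
Continuation bytes 0x82=10000010, 0x90=10010000, 0x9C=10011100 all match 10xxxxxx.
Decoded value 0x8241C is ≥ 0x10000 (shortest form) and not a surrogate.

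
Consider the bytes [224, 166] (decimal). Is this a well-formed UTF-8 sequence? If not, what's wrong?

invalid (sequence truncated)

Leading byte 0xE0 = 11100000 → 3-byte form, but only 2 bytes are present.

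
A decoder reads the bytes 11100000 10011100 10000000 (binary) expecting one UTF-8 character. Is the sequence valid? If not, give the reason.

invalid (overlong encoding)

Leading byte 0xE0 = 11100000 → 3-byte form.
Continuation bytes all match 10xxxxxx. Payload decodes to 0x700.
But 0x700 < 0x800, the minimum for a 3-byte sequence — this is an overlong encoding.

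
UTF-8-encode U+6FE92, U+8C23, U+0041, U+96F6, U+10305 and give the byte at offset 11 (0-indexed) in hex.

U+6FE92 → 4-byte form F1 AF BA 92 at offsets 0–3.
U+8C23 → 3-byte form E8 B0 A3 at offsets 4–6.
U+0041 → 1-byte form 41 at offsets 7–7.
U+96F6 → 3-byte form E9 9B B6 at offsets 8–10.
U+10305 → 4-byte form F0 90 8C 85 at offsets 11–14.
Offset 11 falls in char 5's range; it's byte 1 of F0 90 8C 85 = 0xF0.

0xF0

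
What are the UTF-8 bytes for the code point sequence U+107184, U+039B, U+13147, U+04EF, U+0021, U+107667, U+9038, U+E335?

F4 87 86 84 CE 9B F0 93 85 87 D3 AF 21 F4 87 99 A7 E9 80 B8 EE 8C B5

U+107184: 4-byte form → F4 87 86 84.
U+039B: 2-byte form → CE 9B.
U+13147: 4-byte form → F0 93 85 87.
U+04EF: 2-byte form → D3 AF.
U+0021: 1-byte form → 21.
U+107667: 4-byte form → F4 87 99 A7.
U+9038: 3-byte form → E9 80 B8.
U+E335: 3-byte form → EE 8C B5.
Concatenated (23 bytes): F4 87 86 84 CE 9B F0 93 85 87 D3 AF 21 F4 87 99 A7 E9 80 B8 EE 8C B5.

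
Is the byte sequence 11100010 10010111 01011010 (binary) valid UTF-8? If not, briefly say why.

invalid (non-continuation byte where continuation expected)

Leading byte 0xE2 = 11100010 → 3-byte form.
Byte 3 is 0x5A = 01011010, which is not 10xxxxxx — expected a continuation byte.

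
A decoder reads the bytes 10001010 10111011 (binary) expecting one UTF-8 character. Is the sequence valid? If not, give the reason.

Byte 0x8A = 10001010 has the form 10xxxxxx — a continuation byte — but there is no preceding leading byte.

invalid (continuation byte with no leading byte)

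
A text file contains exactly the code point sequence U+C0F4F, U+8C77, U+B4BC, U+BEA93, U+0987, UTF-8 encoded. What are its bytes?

U+C0F4F: 4-byte form → F3 80 BD 8F.
U+8C77: 3-byte form → E8 B1 B7.
U+B4BC: 3-byte form → EB 92 BC.
U+BEA93: 4-byte form → F2 BE AA 93.
U+0987: 3-byte form → E0 A6 87.
Concatenated (17 bytes): F3 80 BD 8F E8 B1 B7 EB 92 BC F2 BE AA 93 E0 A6 87.

F3 80 BD 8F E8 B1 B7 EB 92 BC F2 BE AA 93 E0 A6 87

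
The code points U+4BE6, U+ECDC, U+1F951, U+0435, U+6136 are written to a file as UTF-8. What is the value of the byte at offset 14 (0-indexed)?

0xB6

U+4BE6 → 3-byte form E4 AF A6 at offsets 0–2.
U+ECDC → 3-byte form EE B3 9C at offsets 3–5.
U+1F951 → 4-byte form F0 9F A5 91 at offsets 6–9.
U+0435 → 2-byte form D0 B5 at offsets 10–11.
U+6136 → 3-byte form E6 84 B6 at offsets 12–14.
Offset 14 falls in char 5's range; it's byte 3 of E6 84 B6 = 0xB6.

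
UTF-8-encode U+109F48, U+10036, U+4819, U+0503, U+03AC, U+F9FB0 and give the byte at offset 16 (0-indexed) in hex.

0xB9

U+109F48 → 4-byte form F4 89 BD 88 at offsets 0–3.
U+10036 → 4-byte form F0 90 80 B6 at offsets 4–7.
U+4819 → 3-byte form E4 A0 99 at offsets 8–10.
U+0503 → 2-byte form D4 83 at offsets 11–12.
U+03AC → 2-byte form CE AC at offsets 13–14.
U+F9FB0 → 4-byte form F3 B9 BE B0 at offsets 15–18.
Offset 16 falls in char 6's range; it's byte 2 of F3 B9 BE B0 = 0xB9.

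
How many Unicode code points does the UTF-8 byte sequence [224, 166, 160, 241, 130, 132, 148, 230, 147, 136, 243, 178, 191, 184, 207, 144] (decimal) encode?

5

Byte at offset 0: 0xE0 = 11100000 → 3-byte char (#1). Advance 3.
Byte at offset 3: 0xF1 = 11110001 → 4-byte char (#2). Advance 4.
Byte at offset 7: 0xE6 = 11100110 → 3-byte char (#3). Advance 3.
Byte at offset 10: 0xF3 = 11110011 → 4-byte char (#4). Advance 4.
Byte at offset 14: 0xCF = 11001111 → 2-byte char (#5). Advance 2.
Reached end at offset 16 after 5 code points.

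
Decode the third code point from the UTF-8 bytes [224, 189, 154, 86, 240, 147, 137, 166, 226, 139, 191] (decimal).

U+13266

Offset 0: leading byte 0xE0 = 11100000 → 3-byte char #1 = E0 BD 9A.
Offset 3: leading byte 0x56 = 01010110 → 1-byte char #2 = 56.
Offset 4: leading byte 0xF0 = 11110000 → 4-byte char #3 = F0 93 89 A6.
Leading byte 0xF0 = 11110000 matches 11110xxx → 4-byte sequence.
Byte 1: 0xF0 = 11110000, payload 000 (3 bits).
Byte 2: 0x93 = 10010011 (10xxxxxx ✓), payload 010011.
Byte 3: 0x89 = 10001001 (10xxxxxx ✓), payload 001001.
Byte 4: 0xA6 = 10100110 (10xxxxxx ✓), payload 100110.
Concatenate: 000010011001001100110 = 0x13266 (21 bits → U+13266).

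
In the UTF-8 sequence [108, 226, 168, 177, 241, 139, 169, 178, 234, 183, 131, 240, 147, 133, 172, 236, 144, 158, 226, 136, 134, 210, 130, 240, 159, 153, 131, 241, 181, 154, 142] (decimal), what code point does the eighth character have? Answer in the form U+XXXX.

U+0482

Offset 0: leading byte 0x6C = 01101100 → 1-byte char #1 = 6C.
Offset 1: leading byte 0xE2 = 11100010 → 3-byte char #2 = E2 A8 B1.
Offset 4: leading byte 0xF1 = 11110001 → 4-byte char #3 = F1 8B A9 B2.
Offset 8: leading byte 0xEA = 11101010 → 3-byte char #4 = EA B7 83.
Offset 11: leading byte 0xF0 = 11110000 → 4-byte char #5 = F0 93 85 AC.
Offset 15: leading byte 0xEC = 11101100 → 3-byte char #6 = EC 90 9E.
Offset 18: leading byte 0xE2 = 11100010 → 3-byte char #7 = E2 88 86.
Offset 21: leading byte 0xD2 = 11010010 → 2-byte char #8 = D2 82.
Leading byte 0xD2 = 11010010 matches 110xxxxx → 2-byte sequence.
Byte 1: 0xD2 = 11010010, payload 10010 (5 bits).
Byte 2: 0x82 = 10000010 (10xxxxxx ✓), payload 000010.
Concatenate: 10010000010 = 0x482 (11 bits → U+0482).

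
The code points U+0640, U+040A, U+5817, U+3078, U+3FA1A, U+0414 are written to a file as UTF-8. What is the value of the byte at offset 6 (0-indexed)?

0x97

U+0640 → 2-byte form D9 80 at offsets 0–1.
U+040A → 2-byte form D0 8A at offsets 2–3.
U+5817 → 3-byte form E5 A0 97 at offsets 4–6.
Offset 6 falls in char 3's range; it's byte 3 of E5 A0 97 = 0x97.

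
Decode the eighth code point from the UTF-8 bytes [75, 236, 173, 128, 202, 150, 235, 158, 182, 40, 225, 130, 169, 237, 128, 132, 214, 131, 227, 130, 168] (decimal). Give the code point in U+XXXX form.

Offset 0: leading byte 0x4B = 01001011 → 1-byte char #1 = 4B.
Offset 1: leading byte 0xEC = 11101100 → 3-byte char #2 = EC AD 80.
Offset 4: leading byte 0xCA = 11001010 → 2-byte char #3 = CA 96.
Offset 6: leading byte 0xEB = 11101011 → 3-byte char #4 = EB 9E B6.
Offset 9: leading byte 0x28 = 00101000 → 1-byte char #5 = 28.
Offset 10: leading byte 0xE1 = 11100001 → 3-byte char #6 = E1 82 A9.
Offset 13: leading byte 0xED = 11101101 → 3-byte char #7 = ED 80 84.
Offset 16: leading byte 0xD6 = 11010110 → 2-byte char #8 = D6 83.
Leading byte 0xD6 = 11010110 matches 110xxxxx → 2-byte sequence.
Byte 1: 0xD6 = 11010110, payload 10110 (5 bits).
Byte 2: 0x83 = 10000011 (10xxxxxx ✓), payload 000011.
Concatenate: 10110000011 = 0x583 (11 bits → U+0583).

U+0583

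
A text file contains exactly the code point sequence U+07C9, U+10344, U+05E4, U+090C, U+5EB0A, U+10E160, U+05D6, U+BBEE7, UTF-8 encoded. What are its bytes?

U+07C9: 2-byte form → DF 89.
U+10344: 4-byte form → F0 90 8D 84.
U+05E4: 2-byte form → D7 A4.
U+090C: 3-byte form → E0 A4 8C.
U+5EB0A: 4-byte form → F1 9E AC 8A.
U+10E160: 4-byte form → F4 8E 85 A0.
U+05D6: 2-byte form → D7 96.
U+BBEE7: 4-byte form → F2 BB BB A7.
Concatenated (25 bytes): DF 89 F0 90 8D 84 D7 A4 E0 A4 8C F1 9E AC 8A F4 8E 85 A0 D7 96 F2 BB BB A7.

DF 89 F0 90 8D 84 D7 A4 E0 A4 8C F1 9E AC 8A F4 8E 85 A0 D7 96 F2 BB BB A7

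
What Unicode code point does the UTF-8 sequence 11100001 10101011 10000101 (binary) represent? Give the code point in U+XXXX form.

U+1AC5

Leading byte 0xE1 = 11100001 matches 1110xxxx → 3-byte sequence.
Byte 1: 0xE1 = 11100001, payload 0001 (4 bits).
Byte 2: 0xAB = 10101011 (10xxxxxx ✓), payload 101011.
Byte 3: 0x85 = 10000101 (10xxxxxx ✓), payload 000101.
Concatenate: 0001101011000101 = 0x1AC5 (16 bits → U+1AC5).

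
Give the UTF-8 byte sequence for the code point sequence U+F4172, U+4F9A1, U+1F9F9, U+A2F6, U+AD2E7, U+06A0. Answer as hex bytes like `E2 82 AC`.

U+F4172: 4-byte form → F3 B4 85 B2.
U+4F9A1: 4-byte form → F1 8F A6 A1.
U+1F9F9: 4-byte form → F0 9F A7 B9.
U+A2F6: 3-byte form → EA 8B B6.
U+AD2E7: 4-byte form → F2 AD 8B A7.
U+06A0: 2-byte form → DA A0.
Concatenated (21 bytes): F3 B4 85 B2 F1 8F A6 A1 F0 9F A7 B9 EA 8B B6 F2 AD 8B A7 DA A0.

F3 B4 85 B2 F1 8F A6 A1 F0 9F A7 B9 EA 8B B6 F2 AD 8B A7 DA A0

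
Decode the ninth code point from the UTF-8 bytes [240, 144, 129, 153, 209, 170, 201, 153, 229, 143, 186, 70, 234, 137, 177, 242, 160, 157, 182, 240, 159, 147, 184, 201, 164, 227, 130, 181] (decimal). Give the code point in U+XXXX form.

Offset 0: leading byte 0xF0 = 11110000 → 4-byte char #1 = F0 90 81 99.
Offset 4: leading byte 0xD1 = 11010001 → 2-byte char #2 = D1 AA.
Offset 6: leading byte 0xC9 = 11001001 → 2-byte char #3 = C9 99.
Offset 8: leading byte 0xE5 = 11100101 → 3-byte char #4 = E5 8F BA.
Offset 11: leading byte 0x46 = 01000110 → 1-byte char #5 = 46.
Offset 12: leading byte 0xEA = 11101010 → 3-byte char #6 = EA 89 B1.
Offset 15: leading byte 0xF2 = 11110010 → 4-byte char #7 = F2 A0 9D B6.
Offset 19: leading byte 0xF0 = 11110000 → 4-byte char #8 = F0 9F 93 B8.
Offset 23: leading byte 0xC9 = 11001001 → 2-byte char #9 = C9 A4.
Leading byte 0xC9 = 11001001 matches 110xxxxx → 2-byte sequence.
Byte 1: 0xC9 = 11001001, payload 01001 (5 bits).
Byte 2: 0xA4 = 10100100 (10xxxxxx ✓), payload 100100.
Concatenate: 01001100100 = 0x264 (11 bits → U+0264).

U+0264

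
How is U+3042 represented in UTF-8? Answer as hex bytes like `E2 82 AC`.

U+3042 = 0x3042 = 12354 decimal. In range U+0800–U+FFFF → 3-byte form: 1110xxxx 10xxxxxx 10xxxxxx.
Binary (16 bits): 0011000001000010.
Split 4+6+6: 0011 | 000001 | 000010.
Byte 1: 11100011 = 0xE3.
Byte 2: 10000001 = 0x81.
Byte 3: 10000010 = 0x82.

E3 81 82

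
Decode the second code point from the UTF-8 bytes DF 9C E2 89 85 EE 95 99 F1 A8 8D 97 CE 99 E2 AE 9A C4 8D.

U+2245

Offset 0: leading byte 0xDF = 11011111 → 2-byte char #1 = DF 9C.
Offset 2: leading byte 0xE2 = 11100010 → 3-byte char #2 = E2 89 85.
Leading byte 0xE2 = 11100010 matches 1110xxxx → 3-byte sequence.
Byte 1: 0xE2 = 11100010, payload 0010 (4 bits).
Byte 2: 0x89 = 10001001 (10xxxxxx ✓), payload 001001.
Byte 3: 0x85 = 10000101 (10xxxxxx ✓), payload 000101.
Concatenate: 0010001001000101 = 0x2245 (16 bits → U+2245).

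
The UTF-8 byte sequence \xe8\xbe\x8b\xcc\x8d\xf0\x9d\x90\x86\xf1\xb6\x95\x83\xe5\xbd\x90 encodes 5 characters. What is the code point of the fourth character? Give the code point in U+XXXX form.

U+76543

Offset 0: leading byte 0xE8 = 11101000 → 3-byte char #1 = E8 BE 8B.
Offset 3: leading byte 0xCC = 11001100 → 2-byte char #2 = CC 8D.
Offset 5: leading byte 0xF0 = 11110000 → 4-byte char #3 = F0 9D 90 86.
Offset 9: leading byte 0xF1 = 11110001 → 4-byte char #4 = F1 B6 95 83.
Leading byte 0xF1 = 11110001 matches 11110xxx → 4-byte sequence.
Byte 1: 0xF1 = 11110001, payload 001 (3 bits).
Byte 2: 0xB6 = 10110110 (10xxxxxx ✓), payload 110110.
Byte 3: 0x95 = 10010101 (10xxxxxx ✓), payload 010101.
Byte 4: 0x83 = 10000011 (10xxxxxx ✓), payload 000011.
Concatenate: 001110110010101000011 = 0x76543 (21 bits → U+76543).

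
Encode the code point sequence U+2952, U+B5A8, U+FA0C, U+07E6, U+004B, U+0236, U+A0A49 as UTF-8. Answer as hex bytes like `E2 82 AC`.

U+2952: 3-byte form → E2 A5 92.
U+B5A8: 3-byte form → EB 96 A8.
U+FA0C: 3-byte form → EF A8 8C.
U+07E6: 2-byte form → DF A6.
U+004B: 1-byte form → 4B.
U+0236: 2-byte form → C8 B6.
U+A0A49: 4-byte form → F2 A0 A9 89.
Concatenated (18 bytes): E2 A5 92 EB 96 A8 EF A8 8C DF A6 4B C8 B6 F2 A0 A9 89.

E2 A5 92 EB 96 A8 EF A8 8C DF A6 4B C8 B6 F2 A0 A9 89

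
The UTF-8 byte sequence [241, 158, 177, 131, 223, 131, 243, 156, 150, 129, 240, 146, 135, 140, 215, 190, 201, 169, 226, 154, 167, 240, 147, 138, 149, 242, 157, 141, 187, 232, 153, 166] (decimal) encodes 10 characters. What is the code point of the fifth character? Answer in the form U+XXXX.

U+05FE

Offset 0: leading byte 0xF1 = 11110001 → 4-byte char #1 = F1 9E B1 83.
Offset 4: leading byte 0xDF = 11011111 → 2-byte char #2 = DF 83.
Offset 6: leading byte 0xF3 = 11110011 → 4-byte char #3 = F3 9C 96 81.
Offset 10: leading byte 0xF0 = 11110000 → 4-byte char #4 = F0 92 87 8C.
Offset 14: leading byte 0xD7 = 11010111 → 2-byte char #5 = D7 BE.
Leading byte 0xD7 = 11010111 matches 110xxxxx → 2-byte sequence.
Byte 1: 0xD7 = 11010111, payload 10111 (5 bits).
Byte 2: 0xBE = 10111110 (10xxxxxx ✓), payload 111110.
Concatenate: 10111111110 = 0x5FE (11 bits → U+05FE).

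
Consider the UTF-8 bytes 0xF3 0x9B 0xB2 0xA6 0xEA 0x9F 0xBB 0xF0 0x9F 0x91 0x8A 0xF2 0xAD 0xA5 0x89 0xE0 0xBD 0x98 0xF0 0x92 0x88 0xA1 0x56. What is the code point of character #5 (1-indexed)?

U+0F58

Offset 0: leading byte 0xF3 = 11110011 → 4-byte char #1 = F3 9B B2 A6.
Offset 4: leading byte 0xEA = 11101010 → 3-byte char #2 = EA 9F BB.
Offset 7: leading byte 0xF0 = 11110000 → 4-byte char #3 = F0 9F 91 8A.
Offset 11: leading byte 0xF2 = 11110010 → 4-byte char #4 = F2 AD A5 89.
Offset 15: leading byte 0xE0 = 11100000 → 3-byte char #5 = E0 BD 98.
Leading byte 0xE0 = 11100000 matches 1110xxxx → 3-byte sequence.
Byte 1: 0xE0 = 11100000, payload 0000 (4 bits).
Byte 2: 0xBD = 10111101 (10xxxxxx ✓), payload 111101.
Byte 3: 0x98 = 10011000 (10xxxxxx ✓), payload 011000.
Concatenate: 0000111101011000 = 0xF58 (16 bits → U+0F58).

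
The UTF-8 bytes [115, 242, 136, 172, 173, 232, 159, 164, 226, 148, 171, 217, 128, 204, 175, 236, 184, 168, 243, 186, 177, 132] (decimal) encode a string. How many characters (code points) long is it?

8

Byte at offset 0: 0x73 = 01110011 → 1-byte char (#1). Advance 1.
Byte at offset 1: 0xF2 = 11110010 → 4-byte char (#2). Advance 4.
Byte at offset 5: 0xE8 = 11101000 → 3-byte char (#3). Advance 3.
Byte at offset 8: 0xE2 = 11100010 → 3-byte char (#4). Advance 3.
Byte at offset 11: 0xD9 = 11011001 → 2-byte char (#5). Advance 2.
Byte at offset 13: 0xCC = 11001100 → 2-byte char (#6). Advance 2.
Byte at offset 15: 0xEC = 11101100 → 3-byte char (#7). Advance 3.
Byte at offset 18: 0xF3 = 11110011 → 4-byte char (#8). Advance 4.
Reached end at offset 22 after 8 code points.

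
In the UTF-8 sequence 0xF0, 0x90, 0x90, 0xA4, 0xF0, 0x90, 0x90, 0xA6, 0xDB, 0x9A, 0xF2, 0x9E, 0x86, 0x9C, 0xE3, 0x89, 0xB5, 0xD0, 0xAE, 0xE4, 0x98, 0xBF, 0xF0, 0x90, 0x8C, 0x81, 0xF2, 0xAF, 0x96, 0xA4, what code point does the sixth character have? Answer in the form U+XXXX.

Offset 0: leading byte 0xF0 = 11110000 → 4-byte char #1 = F0 90 90 A4.
Offset 4: leading byte 0xF0 = 11110000 → 4-byte char #2 = F0 90 90 A6.
Offset 8: leading byte 0xDB = 11011011 → 2-byte char #3 = DB 9A.
Offset 10: leading byte 0xF2 = 11110010 → 4-byte char #4 = F2 9E 86 9C.
Offset 14: leading byte 0xE3 = 11100011 → 3-byte char #5 = E3 89 B5.
Offset 17: leading byte 0xD0 = 11010000 → 2-byte char #6 = D0 AE.
Leading byte 0xD0 = 11010000 matches 110xxxxx → 2-byte sequence.
Byte 1: 0xD0 = 11010000, payload 10000 (5 bits).
Byte 2: 0xAE = 10101110 (10xxxxxx ✓), payload 101110.
Concatenate: 10000101110 = 0x42E (11 bits → U+042E).

U+042E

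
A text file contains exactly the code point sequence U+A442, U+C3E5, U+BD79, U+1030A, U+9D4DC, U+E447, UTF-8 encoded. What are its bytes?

U+A442: 3-byte form → EA 91 82.
U+C3E5: 3-byte form → EC 8F A5.
U+BD79: 3-byte form → EB B5 B9.
U+1030A: 4-byte form → F0 90 8C 8A.
U+9D4DC: 4-byte form → F2 9D 93 9C.
U+E447: 3-byte form → EE 91 87.
Concatenated (20 bytes): EA 91 82 EC 8F A5 EB B5 B9 F0 90 8C 8A F2 9D 93 9C EE 91 87.

EA 91 82 EC 8F A5 EB B5 B9 F0 90 8C 8A F2 9D 93 9C EE 91 87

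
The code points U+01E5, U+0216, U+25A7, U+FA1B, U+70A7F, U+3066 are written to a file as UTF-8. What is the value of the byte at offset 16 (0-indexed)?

U+01E5 → 2-byte form C7 A5 at offsets 0–1.
U+0216 → 2-byte form C8 96 at offsets 2–3.
U+25A7 → 3-byte form E2 96 A7 at offsets 4–6.
U+FA1B → 3-byte form EF A8 9B at offsets 7–9.
U+70A7F → 4-byte form F1 B0 A9 BF at offsets 10–13.
U+3066 → 3-byte form E3 81 A6 at offsets 14–16.
Offset 16 falls in char 6's range; it's byte 3 of E3 81 A6 = 0xA6.

0xA6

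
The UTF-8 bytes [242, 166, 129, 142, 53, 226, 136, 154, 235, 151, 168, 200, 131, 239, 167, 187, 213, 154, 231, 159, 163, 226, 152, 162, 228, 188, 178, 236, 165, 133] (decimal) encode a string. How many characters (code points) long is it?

11

Byte at offset 0: 0xF2 = 11110010 → 4-byte char (#1). Advance 4.
Byte at offset 4: 0x35 = 00110101 → 1-byte char (#2). Advance 1.
Byte at offset 5: 0xE2 = 11100010 → 3-byte char (#3). Advance 3.
Byte at offset 8: 0xEB = 11101011 → 3-byte char (#4). Advance 3.
Byte at offset 11: 0xC8 = 11001000 → 2-byte char (#5). Advance 2.
Byte at offset 13: 0xEF = 11101111 → 3-byte char (#6). Advance 3.
Byte at offset 16: 0xD5 = 11010101 → 2-byte char (#7). Advance 2.
Byte at offset 18: 0xE7 = 11100111 → 3-byte char (#8). Advance 3.
Byte at offset 21: 0xE2 = 11100010 → 3-byte char (#9). Advance 3.
Byte at offset 24: 0xE4 = 11100100 → 3-byte char (#10). Advance 3.
Byte at offset 27: 0xEC = 11101100 → 3-byte char (#11). Advance 3.
Reached end at offset 30 after 11 code points.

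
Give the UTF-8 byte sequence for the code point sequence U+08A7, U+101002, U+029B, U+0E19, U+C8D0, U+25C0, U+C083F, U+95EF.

E0 A2 A7 F4 81 80 82 CA 9B E0 B8 99 EC A3 90 E2 97 80 F3 80 A0 BF E9 97 AF

U+08A7: 3-byte form → E0 A2 A7.
U+101002: 4-byte form → F4 81 80 82.
U+029B: 2-byte form → CA 9B.
U+0E19: 3-byte form → E0 B8 99.
U+C8D0: 3-byte form → EC A3 90.
U+25C0: 3-byte form → E2 97 80.
U+C083F: 4-byte form → F3 80 A0 BF.
U+95EF: 3-byte form → E9 97 AF.
Concatenated (25 bytes): E0 A2 A7 F4 81 80 82 CA 9B E0 B8 99 EC A3 90 E2 97 80 F3 80 A0 BF E9 97 AF.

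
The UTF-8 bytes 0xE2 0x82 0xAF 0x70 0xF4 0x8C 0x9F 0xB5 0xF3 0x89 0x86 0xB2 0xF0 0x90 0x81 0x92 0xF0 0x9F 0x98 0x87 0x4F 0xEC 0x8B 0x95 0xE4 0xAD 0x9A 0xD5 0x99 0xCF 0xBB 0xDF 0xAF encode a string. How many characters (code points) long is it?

12

Byte at offset 0: 0xE2 = 11100010 → 3-byte char (#1). Advance 3.
Byte at offset 3: 0x70 = 01110000 → 1-byte char (#2). Advance 1.
Byte at offset 4: 0xF4 = 11110100 → 4-byte char (#3). Advance 4.
Byte at offset 8: 0xF3 = 11110011 → 4-byte char (#4). Advance 4.
Byte at offset 12: 0xF0 = 11110000 → 4-byte char (#5). Advance 4.
Byte at offset 16: 0xF0 = 11110000 → 4-byte char (#6). Advance 4.
Byte at offset 20: 0x4F = 01001111 → 1-byte char (#7). Advance 1.
Byte at offset 21: 0xEC = 11101100 → 3-byte char (#8). Advance 3.
Byte at offset 24: 0xE4 = 11100100 → 3-byte char (#9). Advance 3.
Byte at offset 27: 0xD5 = 11010101 → 2-byte char (#10). Advance 2.
Byte at offset 29: 0xCF = 11001111 → 2-byte char (#11). Advance 2.
Byte at offset 31: 0xDF = 11011111 → 2-byte char (#12). Advance 2.
Reached end at offset 33 after 12 code points.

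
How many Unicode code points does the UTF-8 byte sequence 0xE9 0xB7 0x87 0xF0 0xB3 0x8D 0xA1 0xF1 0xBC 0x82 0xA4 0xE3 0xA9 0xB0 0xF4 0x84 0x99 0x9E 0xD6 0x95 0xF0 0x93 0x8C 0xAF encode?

7

Byte at offset 0: 0xE9 = 11101001 → 3-byte char (#1). Advance 3.
Byte at offset 3: 0xF0 = 11110000 → 4-byte char (#2). Advance 4.
Byte at offset 7: 0xF1 = 11110001 → 4-byte char (#3). Advance 4.
Byte at offset 11: 0xE3 = 11100011 → 3-byte char (#4). Advance 3.
Byte at offset 14: 0xF4 = 11110100 → 4-byte char (#5). Advance 4.
Byte at offset 18: 0xD6 = 11010110 → 2-byte char (#6). Advance 2.
Byte at offset 20: 0xF0 = 11110000 → 4-byte char (#7). Advance 4.
Reached end at offset 24 after 7 code points.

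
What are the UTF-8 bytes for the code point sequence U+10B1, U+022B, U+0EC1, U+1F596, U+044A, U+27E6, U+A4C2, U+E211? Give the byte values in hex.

E1 82 B1 C8 AB E0 BB 81 F0 9F 96 96 D1 8A E2 9F A6 EA 93 82 EE 88 91

U+10B1: 3-byte form → E1 82 B1.
U+022B: 2-byte form → C8 AB.
U+0EC1: 3-byte form → E0 BB 81.
U+1F596: 4-byte form → F0 9F 96 96.
U+044A: 2-byte form → D1 8A.
U+27E6: 3-byte form → E2 9F A6.
U+A4C2: 3-byte form → EA 93 82.
U+E211: 3-byte form → EE 88 91.
Concatenated (23 bytes): E1 82 B1 C8 AB E0 BB 81 F0 9F 96 96 D1 8A E2 9F A6 EA 93 82 EE 88 91.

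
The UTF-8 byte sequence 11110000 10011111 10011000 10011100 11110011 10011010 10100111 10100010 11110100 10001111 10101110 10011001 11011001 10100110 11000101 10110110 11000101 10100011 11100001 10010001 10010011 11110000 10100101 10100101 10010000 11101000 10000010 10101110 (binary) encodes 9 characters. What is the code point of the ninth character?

Offset 0: leading byte 0xF0 = 11110000 → 4-byte char #1 = F0 9F 98 9C.
Offset 4: leading byte 0xF3 = 11110011 → 4-byte char #2 = F3 9A A7 A2.
Offset 8: leading byte 0xF4 = 11110100 → 4-byte char #3 = F4 8F AE 99.
Offset 12: leading byte 0xD9 = 11011001 → 2-byte char #4 = D9 A6.
Offset 14: leading byte 0xC5 = 11000101 → 2-byte char #5 = C5 B6.
Offset 16: leading byte 0xC5 = 11000101 → 2-byte char #6 = C5 A3.
Offset 18: leading byte 0xE1 = 11100001 → 3-byte char #7 = E1 91 93.
Offset 21: leading byte 0xF0 = 11110000 → 4-byte char #8 = F0 A5 A5 90.
Offset 25: leading byte 0xE8 = 11101000 → 3-byte char #9 = E8 82 AE.
Leading byte 0xE8 = 11101000 matches 1110xxxx → 3-byte sequence.
Byte 1: 0xE8 = 11101000, payload 1000 (4 bits).
Byte 2: 0x82 = 10000010 (10xxxxxx ✓), payload 000010.
Byte 3: 0xAE = 10101110 (10xxxxxx ✓), payload 101110.
Concatenate: 1000000010101110 = 0x80AE (16 bits → U+80AE).

U+80AE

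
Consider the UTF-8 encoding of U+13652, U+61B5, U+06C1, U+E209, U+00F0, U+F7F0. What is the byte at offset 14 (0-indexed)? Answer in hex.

0xEF

U+13652 → 4-byte form F0 93 99 92 at offsets 0–3.
U+61B5 → 3-byte form E6 86 B5 at offsets 4–6.
U+06C1 → 2-byte form DB 81 at offsets 7–8.
U+E209 → 3-byte form EE 88 89 at offsets 9–11.
U+00F0 → 2-byte form C3 B0 at offsets 12–13.
U+F7F0 → 3-byte form EF 9F B0 at offsets 14–16.
Offset 14 falls in char 6's range; it's byte 1 of EF 9F B0 = 0xEF.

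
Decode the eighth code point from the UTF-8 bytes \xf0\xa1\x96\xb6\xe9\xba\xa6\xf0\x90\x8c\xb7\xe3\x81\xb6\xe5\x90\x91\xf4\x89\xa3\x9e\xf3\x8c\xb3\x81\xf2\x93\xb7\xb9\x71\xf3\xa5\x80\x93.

Offset 0: leading byte 0xF0 = 11110000 → 4-byte char #1 = F0 A1 96 B6.
Offset 4: leading byte 0xE9 = 11101001 → 3-byte char #2 = E9 BA A6.
Offset 7: leading byte 0xF0 = 11110000 → 4-byte char #3 = F0 90 8C B7.
Offset 11: leading byte 0xE3 = 11100011 → 3-byte char #4 = E3 81 B6.
Offset 14: leading byte 0xE5 = 11100101 → 3-byte char #5 = E5 90 91.
Offset 17: leading byte 0xF4 = 11110100 → 4-byte char #6 = F4 89 A3 9E.
Offset 21: leading byte 0xF3 = 11110011 → 4-byte char #7 = F3 8C B3 81.
Offset 25: leading byte 0xF2 = 11110010 → 4-byte char #8 = F2 93 B7 B9.
Leading byte 0xF2 = 11110010 matches 11110xxx → 4-byte sequence.
Byte 1: 0xF2 = 11110010, payload 010 (3 bits).
Byte 2: 0x93 = 10010011 (10xxxxxx ✓), payload 010011.
Byte 3: 0xB7 = 10110111 (10xxxxxx ✓), payload 110111.
Byte 4: 0xB9 = 10111001 (10xxxxxx ✓), payload 111001.
Concatenate: 010010011110111111001 = 0x93DF9 (21 bits → U+93DF9).

U+93DF9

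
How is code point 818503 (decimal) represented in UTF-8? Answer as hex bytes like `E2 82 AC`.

F3 87 B5 87

U+C7D47 = 0xC7D47 = 818503 decimal. In range U+10000–U+10FFFF → 4-byte form: 11110xxx 10xxxxxx 10xxxxxx 10xxxxxx.
Binary (21 bits): 011000111110101000111.
Split 3+6+6+6: 011 | 000111 | 110101 | 000111.
Byte 1: 11110011 = 0xF3.
Byte 2: 10000111 = 0x87.
Byte 3: 10110101 = 0xB5.
Byte 4: 10000111 = 0x87.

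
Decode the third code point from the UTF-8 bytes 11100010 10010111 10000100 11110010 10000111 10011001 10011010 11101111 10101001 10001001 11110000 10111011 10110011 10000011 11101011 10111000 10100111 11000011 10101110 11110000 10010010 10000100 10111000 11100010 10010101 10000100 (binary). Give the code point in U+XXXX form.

U+FA49

Offset 0: leading byte 0xE2 = 11100010 → 3-byte char #1 = E2 97 84.
Offset 3: leading byte 0xF2 = 11110010 → 4-byte char #2 = F2 87 99 9A.
Offset 7: leading byte 0xEF = 11101111 → 3-byte char #3 = EF A9 89.
Leading byte 0xEF = 11101111 matches 1110xxxx → 3-byte sequence.
Byte 1: 0xEF = 11101111, payload 1111 (4 bits).
Byte 2: 0xA9 = 10101001 (10xxxxxx ✓), payload 101001.
Byte 3: 0x89 = 10001001 (10xxxxxx ✓), payload 001001.
Concatenate: 1111101001001001 = 0xFA49 (16 bits → U+FA49).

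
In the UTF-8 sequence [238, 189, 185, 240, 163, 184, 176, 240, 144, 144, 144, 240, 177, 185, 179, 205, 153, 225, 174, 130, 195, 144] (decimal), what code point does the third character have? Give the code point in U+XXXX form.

Offset 0: leading byte 0xEE = 11101110 → 3-byte char #1 = EE BD B9.
Offset 3: leading byte 0xF0 = 11110000 → 4-byte char #2 = F0 A3 B8 B0.
Offset 7: leading byte 0xF0 = 11110000 → 4-byte char #3 = F0 90 90 90.
Leading byte 0xF0 = 11110000 matches 11110xxx → 4-byte sequence.
Byte 1: 0xF0 = 11110000, payload 000 (3 bits).
Byte 2: 0x90 = 10010000 (10xxxxxx ✓), payload 010000.
Byte 3: 0x90 = 10010000 (10xxxxxx ✓), payload 010000.
Byte 4: 0x90 = 10010000 (10xxxxxx ✓), payload 010000.
Concatenate: 000010000010000010000 = 0x10410 (21 bits → U+10410).

U+10410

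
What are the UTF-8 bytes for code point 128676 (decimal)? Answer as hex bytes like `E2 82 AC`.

U+1F6A4 = 0x1F6A4 = 128676 decimal. In range U+10000–U+10FFFF → 4-byte form: 11110xxx 10xxxxxx 10xxxxxx 10xxxxxx.
Binary (21 bits): 000011111011010100100.
Split 3+6+6+6: 000 | 011111 | 011010 | 100100.
Byte 1: 11110000 = 0xF0.
Byte 2: 10011111 = 0x9F.
Byte 3: 10011010 = 0x9A.
Byte 4: 10100100 = 0xA4.

F0 9F 9A A4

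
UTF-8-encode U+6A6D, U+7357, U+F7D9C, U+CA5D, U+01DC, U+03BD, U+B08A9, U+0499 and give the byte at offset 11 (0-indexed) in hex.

0xA9

U+6A6D → 3-byte form E6 A9 AD at offsets 0–2.
U+7357 → 3-byte form E7 8D 97 at offsets 3–5.
U+F7D9C → 4-byte form F3 B7 B6 9C at offsets 6–9.
U+CA5D → 3-byte form EC A9 9D at offsets 10–12.
Offset 11 falls in char 4's range; it's byte 2 of EC A9 9D = 0xA9.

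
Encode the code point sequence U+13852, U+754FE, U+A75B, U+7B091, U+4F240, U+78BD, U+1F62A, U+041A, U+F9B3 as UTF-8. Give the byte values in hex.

U+13852: 4-byte form → F0 93 A1 92.
U+754FE: 4-byte form → F1 B5 93 BE.
U+A75B: 3-byte form → EA 9D 9B.
U+7B091: 4-byte form → F1 BB 82 91.
U+4F240: 4-byte form → F1 8F 89 80.
U+78BD: 3-byte form → E7 A2 BD.
U+1F62A: 4-byte form → F0 9F 98 AA.
U+041A: 2-byte form → D0 9A.
U+F9B3: 3-byte form → EF A6 B3.
Concatenated (31 bytes): F0 93 A1 92 F1 B5 93 BE EA 9D 9B F1 BB 82 91 F1 8F 89 80 E7 A2 BD F0 9F 98 AA D0 9A EF A6 B3.

F0 93 A1 92 F1 B5 93 BE EA 9D 9B F1 BB 82 91 F1 8F 89 80 E7 A2 BD F0 9F 98 AA D0 9A EF A6 B3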